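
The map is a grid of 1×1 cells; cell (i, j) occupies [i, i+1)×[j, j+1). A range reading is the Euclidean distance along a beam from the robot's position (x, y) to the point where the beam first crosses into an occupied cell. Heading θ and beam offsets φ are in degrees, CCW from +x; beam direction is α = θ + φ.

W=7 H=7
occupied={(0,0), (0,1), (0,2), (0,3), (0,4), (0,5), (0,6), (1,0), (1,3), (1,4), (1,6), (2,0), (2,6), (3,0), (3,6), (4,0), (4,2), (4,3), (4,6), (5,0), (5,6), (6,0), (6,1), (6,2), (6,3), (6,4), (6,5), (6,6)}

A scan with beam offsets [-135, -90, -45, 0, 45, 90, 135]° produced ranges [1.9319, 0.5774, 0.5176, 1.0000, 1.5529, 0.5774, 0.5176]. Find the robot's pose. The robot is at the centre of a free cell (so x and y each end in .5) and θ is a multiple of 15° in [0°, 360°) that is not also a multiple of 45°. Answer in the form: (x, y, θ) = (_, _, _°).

(x, y, θ) = (4.5, 1.5, 330°)

Candidates: 21 free-cell centres × 16 headings = 336 poses. Raycast each; keep the one whose scan matches to 4 dp.
  (3.5, 1.5, 240°): beam 1 = 4.6587 ≠ 1.9319 ✗
  (4.5, 4.5, 255°): beam 1 = 1.7321 ≠ 1.9319 ✗
  (4.5, 1.5, 210°): beam 1 = 0.5176 ≠ 1.9319 ✗
  (5.5, 3.5, 240°): beam 1 = 2.5882 ≠ 1.9319 ✗
  …
  (4.5, 1.5, 330°): r_1=1.9319, r_2=0.5774, r_3=0.5176, r_4=1.0000, r_5=1.5529, r_6=0.5774, r_7=0.5176 — all match ✓
Only this pose fits every beam.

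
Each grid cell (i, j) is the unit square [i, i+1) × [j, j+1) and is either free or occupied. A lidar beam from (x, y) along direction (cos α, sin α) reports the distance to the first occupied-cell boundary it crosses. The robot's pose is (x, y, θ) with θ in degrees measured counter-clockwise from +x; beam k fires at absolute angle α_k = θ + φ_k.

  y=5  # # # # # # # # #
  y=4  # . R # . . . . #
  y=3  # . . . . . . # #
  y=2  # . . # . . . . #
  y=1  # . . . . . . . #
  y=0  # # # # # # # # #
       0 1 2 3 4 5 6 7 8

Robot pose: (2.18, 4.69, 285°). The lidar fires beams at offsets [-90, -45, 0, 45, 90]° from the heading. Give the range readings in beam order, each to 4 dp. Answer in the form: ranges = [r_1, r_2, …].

ranges = [1.2216, 2.3600, 3.8202, 0.9469, 0.8489]

beam 1: φ=-90°, α=195°
  d=(-0.9659,-0.2588)  start (2,4)  tX=0.1863 tY=2.6660  stride 1/|dx|=1.0353 1/|dy|=3.8637
    cross x-line → (1,4), t=0.1863
    cross x-line → (0,4), t=1.2216 (wall)
  → r_1 = 1.2216
beam 2: φ=-45°, α=240°
  d=(-0.5000,-0.8660)  start (2,4)  tX=0.3600 tY=0.7967  stride 1/|dx|=2.0000 1/|dy|=1.1547
    cross x-line → (1,4), t=0.3600
    cross y-line → (1,3), t=0.7967
    cross y-line → (1,2), t=1.9514
    cross x-line → (0,2), t=2.3600 (wall)
  → r_2 = 2.3600
beam 3: φ=0°, α=285°
  d=(0.2588,-0.9659)  start (2,4)  tX=3.1682 tY=0.7143  stride 1/|dx|=3.8637 1/|dy|=1.0353
    cross y-line → (2,3), t=0.7143
    cross y-line → (2,2), t=1.7496
    cross y-line → (2,1), t=2.7849
    cross x-line → (3,1), t=3.1682
    cross y-line → (3,0), t=3.8202 (wall)
  → r_3 = 3.8202
beam 4: φ=45°, α=330°
  d=(0.8660,-0.5000)  start (2,4)  tX=0.9469 tY=1.3800  stride 1/|dx|=1.1547 1/|dy|=2.0000
    cross x-line → (3,4), t=0.9469 (wall)
  → r_4 = 0.9469
beam 5: φ=90°, α=15°
  d=(0.9659,0.2588)  start (2,4)  tX=0.8489 tY=1.1977  stride 1/|dx|=1.0353 1/|dy|=3.8637
    cross x-line → (3,4), t=0.8489 (wall)
  → r_5 = 0.8489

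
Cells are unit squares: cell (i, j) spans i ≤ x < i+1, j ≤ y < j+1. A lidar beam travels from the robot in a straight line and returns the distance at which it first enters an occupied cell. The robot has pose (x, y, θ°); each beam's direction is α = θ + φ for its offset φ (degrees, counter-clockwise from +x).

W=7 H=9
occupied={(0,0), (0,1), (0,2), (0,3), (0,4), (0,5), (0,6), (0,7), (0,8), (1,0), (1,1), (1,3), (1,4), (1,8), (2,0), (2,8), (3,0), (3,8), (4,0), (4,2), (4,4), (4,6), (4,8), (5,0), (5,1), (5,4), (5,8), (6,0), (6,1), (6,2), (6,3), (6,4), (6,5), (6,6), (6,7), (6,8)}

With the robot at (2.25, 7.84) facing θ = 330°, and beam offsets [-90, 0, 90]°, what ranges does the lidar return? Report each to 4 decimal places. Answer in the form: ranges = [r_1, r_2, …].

beam 1: φ=-90°, α=240°
  direction (-0.5000, -0.8660); cell (2,7); t to first gridline: x 0.5000, y 0.9699 (then +2.0000 / +1.1547)
    (1,7) via x @ 0.5000
    (1,6) via y @ 0.9699
    (1,5) via y @ 2.1246
    (0,5) via x @ 2.5000  # hit
  → r_1 = 2.5000
beam 2: φ=0°, α=330°
  direction (0.8660, -0.5000); cell (2,7); t to first gridline: x 0.8660, y 1.6800 (then +1.1547 / +2.0000)
    (3,7) via x @ 0.8660
    (3,6) via y @ 1.6800
    (4,6) via x @ 2.0207  # hit
  → r_2 = 2.0207
beam 3: φ=90°, α=60°
  direction (0.5000, 0.8660); cell (2,7); t to first gridline: x 1.5000, y 0.1848 (then +2.0000 / +1.1547)
    (2,8) via y @ 0.1848  # hit
  → r_3 = 0.1848

ranges = [2.5000, 2.0207, 0.1848]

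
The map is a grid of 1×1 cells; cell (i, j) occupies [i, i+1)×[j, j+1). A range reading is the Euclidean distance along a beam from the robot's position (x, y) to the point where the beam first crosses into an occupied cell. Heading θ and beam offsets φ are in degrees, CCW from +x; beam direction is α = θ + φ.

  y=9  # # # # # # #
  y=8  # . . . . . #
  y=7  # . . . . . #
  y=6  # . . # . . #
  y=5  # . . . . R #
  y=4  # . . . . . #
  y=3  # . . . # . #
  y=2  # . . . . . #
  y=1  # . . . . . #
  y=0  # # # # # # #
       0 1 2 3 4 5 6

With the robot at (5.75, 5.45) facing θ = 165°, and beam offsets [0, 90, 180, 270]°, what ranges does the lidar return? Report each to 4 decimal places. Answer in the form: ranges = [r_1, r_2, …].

beam 1: φ=0°, α=165°
  dir = (cos 165°, sin 165°) = (-0.9659, 0.2588); from cell (5,5)
  next x-line at t=0.7765, next y-line at t=2.1250; Δt_x=1.0353, Δt_y=3.8637
    x: enter (4,5) at t=0.7765
    x: enter (3,5) at t=1.8117
    y: enter (3,6) at t=2.1250 ← occupied
  → r_1 = 2.1250
beam 2: φ=90°, α=255°
  dir = (cos 255°, sin 255°) = (-0.2588, -0.9659); from cell (5,5)
  next x-line at t=2.8978, next y-line at t=0.4659; Δt_x=3.8637, Δt_y=1.0353
    y: enter (5,4) at t=0.4659
    y: enter (5,3) at t=1.5012
    y: enter (5,2) at t=2.5364
    x: enter (4,2) at t=2.8978
    y: enter (4,1) at t=3.5717
    y: enter (4,0) at t=4.6070 ← occupied
  → r_2 = 4.6070
beam 3: φ=180°, α=345°
  dir = (cos 345°, sin 345°) = (0.9659, -0.2588); from cell (5,5)
  next x-line at t=0.2588, next y-line at t=1.7387; Δt_x=1.0353, Δt_y=3.8637
    x: enter (6,5) at t=0.2588 ← occupied
  → r_3 = 0.2588
beam 4: φ=270°, α=75°
  dir = (cos 75°, sin 75°) = (0.2588, 0.9659); from cell (5,5)
  next x-line at t=0.9659, next y-line at t=0.5694; Δt_x=3.8637, Δt_y=1.0353
    y: enter (5,6) at t=0.5694
    x: enter (6,6) at t=0.9659 ← occupied
  → r_4 = 0.9659

ranges = [2.1250, 4.6070, 0.2588, 0.9659]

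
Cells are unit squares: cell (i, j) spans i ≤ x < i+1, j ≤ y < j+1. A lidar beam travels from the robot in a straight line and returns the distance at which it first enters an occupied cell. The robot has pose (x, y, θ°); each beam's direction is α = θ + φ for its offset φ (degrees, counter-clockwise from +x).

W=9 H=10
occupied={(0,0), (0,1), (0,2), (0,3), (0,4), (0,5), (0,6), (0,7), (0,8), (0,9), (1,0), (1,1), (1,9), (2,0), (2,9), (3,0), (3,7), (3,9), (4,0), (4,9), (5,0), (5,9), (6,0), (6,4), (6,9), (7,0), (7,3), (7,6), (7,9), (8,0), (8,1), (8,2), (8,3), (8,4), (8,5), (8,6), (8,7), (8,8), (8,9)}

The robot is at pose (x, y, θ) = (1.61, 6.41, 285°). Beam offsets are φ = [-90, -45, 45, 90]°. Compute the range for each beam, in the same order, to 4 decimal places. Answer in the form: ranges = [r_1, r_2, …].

beam 1: φ=-90°, α=195°
  dir = (cos 195°, sin 195°) = (-0.9659, -0.2588); from cell (1,6)
  next x-line at t=0.6315, next y-line at t=1.5841; Δt_x=1.0353, Δt_y=3.8637
    x: enter (0,6) at t=0.6315 ← occupied
  → r_1 = 0.6315
beam 2: φ=-45°, α=240°
  dir = (cos 240°, sin 240°) = (-0.5000, -0.8660); from cell (1,6)
  next x-line at t=1.2200, next y-line at t=0.4734; Δt_x=2.0000, Δt_y=1.1547
    y: enter (1,5) at t=0.4734
    x: enter (0,5) at t=1.2200 ← occupied
  → r_2 = 1.2200
beam 3: φ=45°, α=330°
  dir = (cos 330°, sin 330°) = (0.8660, -0.5000); from cell (1,6)
  next x-line at t=0.4503, next y-line at t=0.8200; Δt_x=1.1547, Δt_y=2.0000
    x: enter (2,6) at t=0.4503
    y: enter (2,5) at t=0.8200
    x: enter (3,5) at t=1.6050
    x: enter (4,5) at t=2.7597
    y: enter (4,4) at t=2.8200
    x: enter (5,4) at t=3.9144
    y: enter (5,3) at t=4.8200
    x: enter (6,3) at t=5.0691
    x: enter (7,3) at t=6.2238 ← occupied
  → r_3 = 6.2238
beam 4: φ=90°, α=15°
  dir = (cos 15°, sin 15°) = (0.9659, 0.2588); from cell (1,6)
  next x-line at t=0.4038, next y-line at t=2.2796; Δt_x=1.0353, Δt_y=3.8637
    x: enter (2,6) at t=0.4038
    x: enter (3,6) at t=1.4390
    y: enter (3,7) at t=2.2796 ← occupied
  → r_4 = 2.2796

ranges = [0.6315, 1.2200, 6.2238, 2.2796]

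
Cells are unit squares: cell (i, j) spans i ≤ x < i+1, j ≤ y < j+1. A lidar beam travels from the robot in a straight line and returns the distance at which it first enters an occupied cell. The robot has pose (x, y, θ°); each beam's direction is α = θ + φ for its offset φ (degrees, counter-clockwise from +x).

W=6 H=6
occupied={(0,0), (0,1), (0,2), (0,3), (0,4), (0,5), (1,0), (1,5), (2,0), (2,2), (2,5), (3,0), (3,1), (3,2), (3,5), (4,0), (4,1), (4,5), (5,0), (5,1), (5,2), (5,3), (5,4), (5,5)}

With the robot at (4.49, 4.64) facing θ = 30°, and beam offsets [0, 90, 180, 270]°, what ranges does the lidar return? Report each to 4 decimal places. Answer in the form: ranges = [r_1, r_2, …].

beam 1: φ=0°, α=30°
  direction (0.8660, 0.5000); cell (4,4); t to first gridline: x 0.5889, y 0.7200 (then +1.1547 / +2.0000)
    (5,4) via x @ 0.5889  # hit
  → r_1 = 0.5889
beam 2: φ=90°, α=120°
  direction (-0.5000, 0.8660); cell (4,4); t to first gridline: x 0.9800, y 0.4157 (then +2.0000 / +1.1547)
    (4,5) via y @ 0.4157  # hit
  → r_2 = 0.4157
beam 3: φ=180°, α=210°
  direction (-0.8660, -0.5000); cell (4,4); t to first gridline: x 0.5658, y 1.2800 (then +1.1547 / +2.0000)
    (3,4) via x @ 0.5658
    (3,3) via y @ 1.2800
    (2,3) via x @ 1.7205
    (1,3) via x @ 2.8752
    (1,2) via y @ 3.2800
    (0,2) via x @ 4.0299  # hit
  → r_3 = 4.0299
beam 4: φ=270°, α=300°
  direction (0.5000, -0.8660); cell (4,4); t to first gridline: x 1.0200, y 0.7390 (then +2.0000 / +1.1547)
    (4,3) via y @ 0.7390
    (5,3) via x @ 1.0200  # hit
  → r_4 = 1.0200

ranges = [0.5889, 0.4157, 4.0299, 1.0200]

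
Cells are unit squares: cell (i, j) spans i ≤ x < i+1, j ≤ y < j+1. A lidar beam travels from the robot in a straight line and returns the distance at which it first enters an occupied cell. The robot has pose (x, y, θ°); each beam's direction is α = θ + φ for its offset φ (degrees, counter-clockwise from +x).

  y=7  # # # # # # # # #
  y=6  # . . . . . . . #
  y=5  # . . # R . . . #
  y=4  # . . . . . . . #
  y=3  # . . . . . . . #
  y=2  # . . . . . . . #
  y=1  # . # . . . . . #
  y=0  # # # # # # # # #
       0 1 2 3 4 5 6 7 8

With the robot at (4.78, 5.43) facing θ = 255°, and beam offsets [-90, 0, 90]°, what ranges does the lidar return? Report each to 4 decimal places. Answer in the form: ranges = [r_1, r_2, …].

beam 1: φ=-90°, α=165°
  direction (-0.9659, 0.2588); cell (4,5); t to first gridline: x 0.8075, y 2.2023 (then +1.0353 / +3.8637)
    (3,5) via x @ 0.8075  # hit
  → r_1 = 0.8075
beam 2: φ=0°, α=255°
  direction (-0.2588, -0.9659); cell (4,5); t to first gridline: x 3.0137, y 0.4452 (then +3.8637 / +1.0353)
    (4,4) via y @ 0.4452
    (4,3) via y @ 1.4804
    (4,2) via y @ 2.5157
    (3,2) via x @ 3.0137
    (3,1) via y @ 3.5510
    (3,0) via y @ 4.5863  # hit
  → r_2 = 4.5863
beam 3: φ=90°, α=345°
  direction (0.9659, -0.2588); cell (4,5); t to first gridline: x 0.2278, y 1.6614 (then +1.0353 / +3.8637)
    (5,5) via x @ 0.2278
    (6,5) via x @ 1.2630
    (6,4) via y @ 1.6614
    (7,4) via x @ 2.2983
    (8,4) via x @ 3.3336  # hit
  → r_3 = 3.3336

ranges = [0.8075, 4.5863, 3.3336]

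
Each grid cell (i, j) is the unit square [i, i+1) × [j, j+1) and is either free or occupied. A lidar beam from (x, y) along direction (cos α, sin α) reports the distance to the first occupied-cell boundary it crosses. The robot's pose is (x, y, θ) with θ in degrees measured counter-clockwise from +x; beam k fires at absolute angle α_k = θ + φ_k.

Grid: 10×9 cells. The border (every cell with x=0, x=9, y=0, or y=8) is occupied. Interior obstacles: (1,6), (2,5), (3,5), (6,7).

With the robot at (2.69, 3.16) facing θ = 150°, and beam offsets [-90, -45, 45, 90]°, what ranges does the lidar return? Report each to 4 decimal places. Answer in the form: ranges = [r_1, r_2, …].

beam 1: φ=-90°, α=60°
  direction (0.5000, 0.8660); cell (2,3); t to first gridline: x 0.6200, y 0.9699 (then +2.0000 / +1.1547)
    (3,3) via x @ 0.6200
    (3,4) via y @ 0.9699
    (3,5) via y @ 2.1246  # hit
  → r_1 = 2.1246
beam 2: φ=-45°, α=105°
  direction (-0.2588, 0.9659); cell (2,3); t to first gridline: x 2.6660, y 0.8696 (then +3.8637 / +1.0353)
    (2,4) via y @ 0.8696
    (2,5) via y @ 1.9049  # hit
  → r_2 = 1.9049
beam 3: φ=45°, α=195°
  direction (-0.9659, -0.2588); cell (2,3); t to first gridline: x 0.7143, y 0.6182 (then +1.0353 / +3.8637)
    (2,2) via y @ 0.6182
    (1,2) via x @ 0.7143
    (0,2) via x @ 1.7496  # hit
  → r_3 = 1.7496
beam 4: φ=90°, α=240°
  direction (-0.5000, -0.8660); cell (2,3); t to first gridline: x 1.3800, y 0.1848 (then +2.0000 / +1.1547)
    (2,2) via y @ 0.1848
    (2,1) via y @ 1.3395
    (1,1) via x @ 1.3800
    (1,0) via y @ 2.4942  # hit
  → r_4 = 2.4942

ranges = [2.1246, 1.9049, 1.7496, 2.4942]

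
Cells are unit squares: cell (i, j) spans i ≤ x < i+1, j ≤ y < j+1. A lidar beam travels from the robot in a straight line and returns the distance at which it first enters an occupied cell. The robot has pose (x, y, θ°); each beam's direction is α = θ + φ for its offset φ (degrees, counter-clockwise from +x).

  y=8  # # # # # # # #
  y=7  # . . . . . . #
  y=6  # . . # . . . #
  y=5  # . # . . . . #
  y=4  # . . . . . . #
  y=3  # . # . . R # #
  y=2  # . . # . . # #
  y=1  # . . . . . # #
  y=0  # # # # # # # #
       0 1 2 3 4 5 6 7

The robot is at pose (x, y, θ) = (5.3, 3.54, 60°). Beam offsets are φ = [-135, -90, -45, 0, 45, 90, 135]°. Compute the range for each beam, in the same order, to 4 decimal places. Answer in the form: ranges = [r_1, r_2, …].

beam 1: φ=-135°, α=285°
  cosα=0.2588 sinα=-0.9659 | (5,3) | tMaxX 2.7046 tMaxY 0.5590 | tΔX 3.8637 tΔY 1.0353
    t=0.5590 [y] (5,2)
    t=1.5943 [y] (5,1)
    t=2.6296 [y] (5,0) — stop
  → r_1 = 2.6296
beam 2: φ=-90°, α=330°
  cosα=0.8660 sinα=-0.5000 | (5,3) | tMaxX 0.8083 tMaxY 1.0800 | tΔX 1.1547 tΔY 2.0000
    t=0.8083 [x] (6,3) — stop
  → r_2 = 0.8083
beam 3: φ=-45°, α=15°
  cosα=0.9659 sinα=0.2588 | (5,3) | tMaxX 0.7247 tMaxY 1.7773 | tΔX 1.0353 tΔY 3.8637
    t=0.7247 [x] (6,3) — stop
  → r_3 = 0.7247
beam 4: φ=0°, α=60°
  cosα=0.5000 sinα=0.8660 | (5,3) | tMaxX 1.4000 tMaxY 0.5312 | tΔX 2.0000 tΔY 1.1547
    t=0.5312 [y] (5,4)
    t=1.4000 [x] (6,4)
    t=1.6859 [y] (6,5)
    t=2.8406 [y] (6,6)
    t=3.4000 [x] (7,6) — stop
  → r_4 = 3.4000
beam 5: φ=45°, α=105°
  cosα=-0.2588 sinα=0.9659 | (5,3) | tMaxX 1.1591 tMaxY 0.4762 | tΔX 3.8637 tΔY 1.0353
    t=0.4762 [y] (5,4)
    t=1.1591 [x] (4,4)
    t=1.5115 [y] (4,5)
    t=2.5468 [y] (4,6)
    t=3.5821 [y] (4,7)
    t=4.6173 [y] (4,8) — stop
  → r_5 = 4.6173
beam 6: φ=90°, α=150°
  cosα=-0.8660 sinα=0.5000 | (5,3) | tMaxX 0.3464 tMaxY 0.9200 | tΔX 1.1547 tΔY 2.0000
    t=0.3464 [x] (4,3)
    t=0.9200 [y] (4,4)
    t=1.5011 [x] (3,4)
    t=2.6558 [x] (2,4)
    t=2.9200 [y] (2,5) — stop
  → r_6 = 2.9200
beam 7: φ=135°, α=195°
  cosα=-0.9659 sinα=-0.2588 | (5,3) | tMaxX 0.3106 tMaxY 2.0864 | tΔX 1.0353 tΔY 3.8637
    t=0.3106 [x] (4,3)
    t=1.3459 [x] (3,3)
    t=2.0864 [y] (3,2) — stop
  → r_7 = 2.0864

ranges = [2.6296, 0.8083, 0.7247, 3.4000, 4.6173, 2.9200, 2.0864]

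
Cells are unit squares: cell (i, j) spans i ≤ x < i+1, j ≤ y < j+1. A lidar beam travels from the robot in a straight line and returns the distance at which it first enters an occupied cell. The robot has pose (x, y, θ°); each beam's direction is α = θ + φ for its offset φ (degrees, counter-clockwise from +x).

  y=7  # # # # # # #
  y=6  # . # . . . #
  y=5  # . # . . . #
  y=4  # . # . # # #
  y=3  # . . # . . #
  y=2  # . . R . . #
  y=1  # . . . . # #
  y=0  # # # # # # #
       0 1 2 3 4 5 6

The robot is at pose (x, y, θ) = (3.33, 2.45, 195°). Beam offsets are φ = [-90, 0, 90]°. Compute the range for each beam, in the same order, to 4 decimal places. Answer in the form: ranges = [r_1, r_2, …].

beam 1: φ=-90°, α=105°
  direction (-0.2588, 0.9659); cell (3,2); t to first gridline: x 1.2750, y 0.5694 (then +3.8637 / +1.0353)
    (3,3) via y @ 0.5694  # hit
  → r_1 = 0.5694
beam 2: φ=0°, α=195°
  direction (-0.9659, -0.2588); cell (3,2); t to first gridline: x 0.3416, y 1.7387 (then +1.0353 / +3.8637)
    (2,2) via x @ 0.3416
    (1,2) via x @ 1.3769
    (1,1) via y @ 1.7387
    (0,1) via x @ 2.4122  # hit
  → r_2 = 2.4122
beam 3: φ=90°, α=285°
  direction (0.2588, -0.9659); cell (3,2); t to first gridline: x 2.5887, y 0.4659 (then +3.8637 / +1.0353)
    (3,1) via y @ 0.4659
    (3,0) via y @ 1.5012  # hit
  → r_3 = 1.5012

ranges = [0.5694, 2.4122, 1.5012]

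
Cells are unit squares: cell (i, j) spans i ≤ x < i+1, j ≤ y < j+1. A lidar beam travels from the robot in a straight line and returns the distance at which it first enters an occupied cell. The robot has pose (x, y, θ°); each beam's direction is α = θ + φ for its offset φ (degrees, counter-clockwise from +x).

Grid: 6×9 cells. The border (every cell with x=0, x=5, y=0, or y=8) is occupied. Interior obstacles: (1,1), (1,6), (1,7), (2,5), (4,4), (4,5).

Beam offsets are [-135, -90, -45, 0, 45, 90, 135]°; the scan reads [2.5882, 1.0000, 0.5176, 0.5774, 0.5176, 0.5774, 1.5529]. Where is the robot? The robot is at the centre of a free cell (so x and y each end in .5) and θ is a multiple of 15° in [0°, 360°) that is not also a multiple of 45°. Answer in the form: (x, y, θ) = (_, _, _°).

(x, y, θ) = (2.5, 7.5, 120°)

Enumerate (i+0.5, j+0.5, θ) over the 22 free cells and 16 admissible headings. For each, cast all 7 beams and compare to the given ranges.
  (3.5, 7.5, 210°): beam 1 = 0.5176 ≠ 2.5882 ✗
  (1.5, 3.5, 60°): beam 1 = 1.5529 ≠ 2.5882 ✗
  (3.5, 3.5, 15°): beam 1 = 2.8868 ≠ 2.5882 ✗
  (1.5, 5.5, 345°): beam 1 = 0.5774 ≠ 2.5882 ✗
  (1.5, 3.5, 30°): beam 1 = 1.5529 ≠ 2.5882 ✗
  …
  (2.5, 7.5, 120°): r_1=2.5882, r_2=1.0000, r_3=0.5176, r_4=0.5774, r_5=0.5176, r_6=0.5774, r_7=1.5529 — all match ✓
Only this pose fits every beam.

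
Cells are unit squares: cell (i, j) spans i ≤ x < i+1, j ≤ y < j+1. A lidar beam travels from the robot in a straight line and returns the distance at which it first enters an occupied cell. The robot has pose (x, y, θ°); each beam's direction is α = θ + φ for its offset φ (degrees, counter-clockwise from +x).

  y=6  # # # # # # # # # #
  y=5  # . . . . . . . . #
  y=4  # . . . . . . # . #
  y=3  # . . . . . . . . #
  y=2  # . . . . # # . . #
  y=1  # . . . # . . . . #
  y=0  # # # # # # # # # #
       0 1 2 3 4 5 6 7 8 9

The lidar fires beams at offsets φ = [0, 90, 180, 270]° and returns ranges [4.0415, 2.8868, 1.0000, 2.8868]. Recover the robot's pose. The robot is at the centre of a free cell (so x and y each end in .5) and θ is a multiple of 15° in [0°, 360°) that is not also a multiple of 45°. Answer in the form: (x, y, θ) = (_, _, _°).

(x, y, θ) = (4.5, 3.5, 150°)

Enumerate (i+0.5, j+0.5, θ) over the 36 free cells and 16 admissible headings. For each, cast all 4 beams and compare to the given ranges.
  (5.5, 5.5, 300°): beam 1 = 2.8868 ≠ 4.0415 ✗
  (3.5, 2.5, 210°): beam 1 = 2.8868 ≠ 4.0415 ✗
  (3.5, 3.5, 150°): beam 1 = 2.8868 ≠ 4.0415 ✗
  (6.5, 1.5, 255°): beam 1 = 0.5176 ≠ 4.0415 ✗
  …
  (4.5, 3.5, 150°): r_1=4.0415, r_2=2.8868, r_3=1.0000, r_4=2.8868 — all match ✓
Only this pose fits every beam.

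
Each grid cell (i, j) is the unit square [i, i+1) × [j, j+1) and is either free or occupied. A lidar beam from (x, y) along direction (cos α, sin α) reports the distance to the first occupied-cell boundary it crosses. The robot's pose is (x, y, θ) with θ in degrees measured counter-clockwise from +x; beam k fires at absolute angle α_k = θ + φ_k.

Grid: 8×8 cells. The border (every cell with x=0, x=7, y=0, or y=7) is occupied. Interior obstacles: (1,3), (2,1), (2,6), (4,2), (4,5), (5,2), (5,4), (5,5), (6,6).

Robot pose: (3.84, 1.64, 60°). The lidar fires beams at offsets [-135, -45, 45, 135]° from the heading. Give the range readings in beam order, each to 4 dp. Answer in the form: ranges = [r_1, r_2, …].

ranges = [0.6626, 1.3909, 4.5138, 0.8696]

beam 1: φ=-135°, α=285°
  direction (0.2588, -0.9659); cell (3,1); t to first gridline: x 0.6182, y 0.6626 (then +3.8637 / +1.0353)
    (4,1) via x @ 0.6182
    (4,0) via y @ 0.6626  # hit
  → r_1 = 0.6626
beam 2: φ=-45°, α=15°
  direction (0.9659, 0.2588); cell (3,1); t to first gridline: x 0.1656, y 1.3909 (then +1.0353 / +3.8637)
    (4,1) via x @ 0.1656
    (5,1) via x @ 1.2009
    (5,2) via y @ 1.3909  # hit
  → r_2 = 1.3909
beam 3: φ=45°, α=105°
  direction (-0.2588, 0.9659); cell (3,1); t to first gridline: x 3.2455, y 0.3727 (then +3.8637 / +1.0353)
    (3,2) via y @ 0.3727
    (3,3) via y @ 1.4080
    (3,4) via y @ 2.4433
    (2,4) via x @ 3.2455
    (2,5) via y @ 3.4785
    (2,6) via y @ 4.5138  # hit
  → r_3 = 4.5138
beam 4: φ=135°, α=195°
  direction (-0.9659, -0.2588); cell (3,1); t to first gridline: x 0.8696, y 2.4728 (then +1.0353 / +3.8637)
    (2,1) via x @ 0.8696  # hit
  → r_4 = 0.8696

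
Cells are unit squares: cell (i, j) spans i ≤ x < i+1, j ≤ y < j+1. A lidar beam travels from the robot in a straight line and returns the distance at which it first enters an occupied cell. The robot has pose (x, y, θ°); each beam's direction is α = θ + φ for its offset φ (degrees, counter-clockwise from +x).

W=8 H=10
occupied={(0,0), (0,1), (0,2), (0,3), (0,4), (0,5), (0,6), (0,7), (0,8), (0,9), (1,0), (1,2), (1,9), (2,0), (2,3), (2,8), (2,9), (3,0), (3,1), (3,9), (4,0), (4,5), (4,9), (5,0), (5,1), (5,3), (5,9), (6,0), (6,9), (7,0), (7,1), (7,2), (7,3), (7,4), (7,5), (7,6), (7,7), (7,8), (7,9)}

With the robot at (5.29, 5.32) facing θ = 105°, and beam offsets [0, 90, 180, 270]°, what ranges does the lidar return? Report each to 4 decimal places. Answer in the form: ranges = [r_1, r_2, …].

ranges = [3.8098, 0.3002, 1.3666, 1.7703]

beam 1: φ=0°, α=105°
  cosα=-0.2588 sinα=0.9659 | (5,5) | tMaxX 1.1205 tMaxY 0.7040 | tΔX 3.8637 tΔY 1.0353
    t=0.7040 [y] (5,6)
    t=1.1205 [x] (4,6)
    t=1.7393 [y] (4,7)
    t=2.7745 [y] (4,8)
    t=3.8098 [y] (4,9) — stop
  → r_1 = 3.8098
beam 2: φ=90°, α=195°
  cosα=-0.9659 sinα=-0.2588 | (5,5) | tMaxX 0.3002 tMaxY 1.2364 | tΔX 1.0353 tΔY 3.8637
    t=0.3002 [x] (4,5) — stop
  → r_2 = 0.3002
beam 3: φ=180°, α=285°
  cosα=0.2588 sinα=-0.9659 | (5,5) | tMaxX 2.7432 tMaxY 0.3313 | tΔX 3.8637 tΔY 1.0353
    t=0.3313 [y] (5,4)
    t=1.3666 [y] (5,3) — stop
  → r_3 = 1.3666
beam 4: φ=270°, α=15°
  cosα=0.9659 sinα=0.2588 | (5,5) | tMaxX 0.7350 tMaxY 2.6273 | tΔX 1.0353 tΔY 3.8637
    t=0.7350 [x] (6,5)
    t=1.7703 [x] (7,5) — stop
  → r_4 = 1.7703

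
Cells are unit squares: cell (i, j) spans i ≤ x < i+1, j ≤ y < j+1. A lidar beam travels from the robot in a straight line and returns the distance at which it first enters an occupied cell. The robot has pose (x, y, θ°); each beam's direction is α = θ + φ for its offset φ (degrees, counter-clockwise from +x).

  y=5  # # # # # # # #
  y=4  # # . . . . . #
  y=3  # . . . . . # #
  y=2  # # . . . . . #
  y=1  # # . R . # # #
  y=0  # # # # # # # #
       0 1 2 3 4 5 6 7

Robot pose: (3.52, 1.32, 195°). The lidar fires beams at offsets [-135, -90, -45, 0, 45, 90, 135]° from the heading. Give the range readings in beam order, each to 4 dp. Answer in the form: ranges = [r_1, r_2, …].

beam 1: φ=-135°, α=60°
  dir = (cos 60°, sin 60°) = (0.5000, 0.8660); from cell (3,1)
  next x-line at t=0.9600, next y-line at t=0.7852; Δt_x=2.0000, Δt_y=1.1547
    y: enter (3,2) at t=0.7852
    x: enter (4,2) at t=0.9600
    y: enter (4,3) at t=1.9399
    x: enter (5,3) at t=2.9600
    y: enter (5,4) at t=3.0946
    y: enter (5,5) at t=4.2493 ← occupied
  → r_1 = 4.2493
beam 2: φ=-90°, α=105°
  dir = (cos 105°, sin 105°) = (-0.2588, 0.9659); from cell (3,1)
  next x-line at t=2.0091, next y-line at t=0.7040; Δt_x=3.8637, Δt_y=1.0353
    y: enter (3,2) at t=0.7040
    y: enter (3,3) at t=1.7393
    x: enter (2,3) at t=2.0091
    y: enter (2,4) at t=2.7745
    y: enter (2,5) at t=3.8098 ← occupied
  → r_2 = 3.8098
beam 3: φ=-45°, α=150°
  dir = (cos 150°, sin 150°) = (-0.8660, 0.5000); from cell (3,1)
  next x-line at t=0.6004, next y-line at t=1.3600; Δt_x=1.1547, Δt_y=2.0000
    x: enter (2,1) at t=0.6004
    y: enter (2,2) at t=1.3600
    x: enter (1,2) at t=1.7551 ← occupied
  → r_3 = 1.7551
beam 4: φ=0°, α=195°
  dir = (cos 195°, sin 195°) = (-0.9659, -0.2588); from cell (3,1)
  next x-line at t=0.5383, next y-line at t=1.2364; Δt_x=1.0353, Δt_y=3.8637
    x: enter (2,1) at t=0.5383
    y: enter (2,0) at t=1.2364 ← occupied
  → r_4 = 1.2364
beam 5: φ=45°, α=240°
  dir = (cos 240°, sin 240°) = (-0.5000, -0.8660); from cell (3,1)
  next x-line at t=1.0400, next y-line at t=0.3695; Δt_x=2.0000, Δt_y=1.1547
    y: enter (3,0) at t=0.3695 ← occupied
  → r_5 = 0.3695
beam 6: φ=90°, α=285°
  dir = (cos 285°, sin 285°) = (0.2588, -0.9659); from cell (3,1)
  next x-line at t=1.8546, next y-line at t=0.3313; Δt_x=3.8637, Δt_y=1.0353
    y: enter (3,0) at t=0.3313 ← occupied
  → r_6 = 0.3313
beam 7: φ=135°, α=330°
  dir = (cos 330°, sin 330°) = (0.8660, -0.5000); from cell (3,1)
  next x-line at t=0.5543, next y-line at t=0.6400; Δt_x=1.1547, Δt_y=2.0000
    x: enter (4,1) at t=0.5543
    y: enter (4,0) at t=0.6400 ← occupied
  → r_7 = 0.6400

ranges = [4.2493, 3.8098, 1.7551, 1.2364, 0.3695, 0.3313, 0.6400]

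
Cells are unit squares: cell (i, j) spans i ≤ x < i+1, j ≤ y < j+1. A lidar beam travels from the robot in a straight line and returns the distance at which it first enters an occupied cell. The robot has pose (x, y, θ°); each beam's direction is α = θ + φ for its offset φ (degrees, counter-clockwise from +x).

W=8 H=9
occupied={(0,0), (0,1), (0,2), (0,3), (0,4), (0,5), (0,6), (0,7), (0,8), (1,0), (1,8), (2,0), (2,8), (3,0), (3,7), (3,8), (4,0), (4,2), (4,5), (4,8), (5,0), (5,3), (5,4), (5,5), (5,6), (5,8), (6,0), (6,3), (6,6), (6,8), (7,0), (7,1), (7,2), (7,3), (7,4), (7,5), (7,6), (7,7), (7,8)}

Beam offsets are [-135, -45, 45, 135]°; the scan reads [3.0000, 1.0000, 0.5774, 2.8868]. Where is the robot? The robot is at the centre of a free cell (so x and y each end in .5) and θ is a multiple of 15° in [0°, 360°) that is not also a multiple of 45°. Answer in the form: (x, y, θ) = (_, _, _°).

(x, y, θ) = (1.5, 3.5, 165°)

Candidates: 33 free-cell centres × 16 headings = 528 poses. Raycast each; keep the one whose scan matches to 4 dp.
  (3.5, 1.5, 120°): beam 1 = 1.9319 ≠ 3.0000 ✗
  (2.5, 3.5, 105°): beam 1 = 1.7321 ≠ 3.0000 ✗
  (6.5, 1.5, 105°): beam 1 = 0.5774 ≠ 3.0000 ✗
  (1.5, 5.5, 60°): beam 1 = 4.6587 ≠ 3.0000 ✗
  …
  (1.5, 3.5, 165°): r_1=3.0000, r_2=1.0000, r_3=0.5774, r_4=2.8868 — all match ✓
No second candidate reproduces the full scan.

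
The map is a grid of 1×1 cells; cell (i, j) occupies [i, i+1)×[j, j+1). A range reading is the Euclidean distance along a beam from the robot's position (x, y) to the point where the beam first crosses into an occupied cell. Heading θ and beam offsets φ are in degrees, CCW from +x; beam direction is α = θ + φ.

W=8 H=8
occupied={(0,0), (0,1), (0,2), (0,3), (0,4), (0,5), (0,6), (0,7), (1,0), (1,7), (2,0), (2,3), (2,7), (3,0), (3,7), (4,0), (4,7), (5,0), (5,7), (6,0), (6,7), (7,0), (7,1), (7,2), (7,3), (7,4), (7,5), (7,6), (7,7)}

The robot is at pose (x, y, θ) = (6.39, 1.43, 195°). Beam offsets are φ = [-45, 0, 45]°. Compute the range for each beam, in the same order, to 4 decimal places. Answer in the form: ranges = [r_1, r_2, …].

beam 1: φ=-45°, α=150°
  d=(-0.8660,0.5000)  start (6,1)  tX=0.4503 tY=1.1400  stride 1/|dx|=1.1547 1/|dy|=2.0000
    cross x-line → (5,1), t=0.4503
    cross y-line → (5,2), t=1.1400
    cross x-line → (4,2), t=1.6050
    cross x-line → (3,2), t=2.7597
    cross y-line → (3,3), t=3.1400
    cross x-line → (2,3), t=3.9144 (wall)
  → r_1 = 3.9144
beam 2: φ=0°, α=195°
  d=(-0.9659,-0.2588)  start (6,1)  tX=0.4038 tY=1.6614  stride 1/|dx|=1.0353 1/|dy|=3.8637
    cross x-line → (5,1), t=0.4038
    cross x-line → (4,1), t=1.4390
    cross y-line → (4,0), t=1.6614 (wall)
  → r_2 = 1.6614
beam 3: φ=45°, α=240°
  d=(-0.5000,-0.8660)  start (6,1)  tX=0.7800 tY=0.4965  stride 1/|dx|=2.0000 1/|dy|=1.1547
    cross y-line → (6,0), t=0.4965 (wall)
  → r_3 = 0.4965

ranges = [3.9144, 1.6614, 0.4965]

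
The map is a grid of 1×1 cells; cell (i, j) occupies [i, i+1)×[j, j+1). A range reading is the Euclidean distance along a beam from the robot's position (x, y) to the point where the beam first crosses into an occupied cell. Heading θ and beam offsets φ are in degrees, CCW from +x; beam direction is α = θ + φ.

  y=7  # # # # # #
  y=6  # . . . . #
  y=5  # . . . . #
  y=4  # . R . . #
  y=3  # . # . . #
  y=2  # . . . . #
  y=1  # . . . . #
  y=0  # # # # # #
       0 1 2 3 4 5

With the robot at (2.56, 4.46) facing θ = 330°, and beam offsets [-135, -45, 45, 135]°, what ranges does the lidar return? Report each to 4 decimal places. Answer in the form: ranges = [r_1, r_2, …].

beam 1: φ=-135°, α=195°
  d=(-0.9659,-0.2588)  start (2,4)  tX=0.5798 tY=1.7773  stride 1/|dx|=1.0353 1/|dy|=3.8637
    cross x-line → (1,4), t=0.5798
    cross x-line → (0,4), t=1.6150 (wall)
  → r_1 = 1.6150
beam 2: φ=-45°, α=285°
  d=(0.2588,-0.9659)  start (2,4)  tX=1.7000 tY=0.4762  stride 1/|dx|=3.8637 1/|dy|=1.0353
    cross y-line → (2,3), t=0.4762 (wall)
  → r_2 = 0.4762
beam 3: φ=45°, α=15°
  d=(0.9659,0.2588)  start (2,4)  tX=0.4555 tY=2.0864  stride 1/|dx|=1.0353 1/|dy|=3.8637
    cross x-line → (3,4), t=0.4555
    cross x-line → (4,4), t=1.4908
    cross y-line → (4,5), t=2.0864
    cross x-line → (5,5), t=2.5261 (wall)
  → r_3 = 2.5261
beam 4: φ=135°, α=105°
  d=(-0.2588,0.9659)  start (2,4)  tX=2.1637 tY=0.5590  stride 1/|dx|=3.8637 1/|dy|=1.0353
    cross y-line → (2,5), t=0.5590
    cross y-line → (2,6), t=1.5943
    cross x-line → (1,6), t=2.1637
    cross y-line → (1,7), t=2.6296 (wall)
  → r_4 = 2.6296

ranges = [1.6150, 0.4762, 2.5261, 2.6296]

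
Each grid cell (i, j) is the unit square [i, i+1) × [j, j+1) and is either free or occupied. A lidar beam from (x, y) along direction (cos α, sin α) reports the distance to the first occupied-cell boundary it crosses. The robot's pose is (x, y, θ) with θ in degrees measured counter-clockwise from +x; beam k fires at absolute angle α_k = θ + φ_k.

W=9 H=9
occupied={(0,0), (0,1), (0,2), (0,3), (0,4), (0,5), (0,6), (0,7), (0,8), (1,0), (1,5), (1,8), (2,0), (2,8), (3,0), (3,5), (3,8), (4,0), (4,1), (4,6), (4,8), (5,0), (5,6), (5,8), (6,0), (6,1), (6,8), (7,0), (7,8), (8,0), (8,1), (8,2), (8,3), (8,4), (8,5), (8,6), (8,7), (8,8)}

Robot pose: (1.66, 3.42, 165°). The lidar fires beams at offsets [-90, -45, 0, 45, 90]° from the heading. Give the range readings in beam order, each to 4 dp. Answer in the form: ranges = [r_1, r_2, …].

beam 1: φ=-90°, α=75°
  direction (0.2588, 0.9659); cell (1,3); t to first gridline: x 1.3137, y 0.6005 (then +3.8637 / +1.0353)
    (1,4) via y @ 0.6005
    (2,4) via x @ 1.3137
    (2,5) via y @ 1.6357
    (2,6) via y @ 2.6710
    (2,7) via y @ 3.7063
    (2,8) via y @ 4.7416  # hit
  → r_1 = 4.7416
beam 2: φ=-45°, α=120°
  direction (-0.5000, 0.8660); cell (1,3); t to first gridline: x 1.3200, y 0.6697 (then +2.0000 / +1.1547)
    (1,4) via y @ 0.6697
    (0,4) via x @ 1.3200  # hit
  → r_2 = 1.3200
beam 3: φ=0°, α=165°
  direction (-0.9659, 0.2588); cell (1,3); t to first gridline: x 0.6833, y 2.2409 (then +1.0353 / +3.8637)
    (0,3) via x @ 0.6833  # hit
  → r_3 = 0.6833
beam 4: φ=45°, α=210°
  direction (-0.8660, -0.5000); cell (1,3); t to first gridline: x 0.7621, y 0.8400 (then +1.1547 / +2.0000)
    (0,3) via x @ 0.7621  # hit
  → r_4 = 0.7621
beam 5: φ=90°, α=255°
  direction (-0.2588, -0.9659); cell (1,3); t to first gridline: x 2.5500, y 0.4348 (then +3.8637 / +1.0353)
    (1,2) via y @ 0.4348
    (1,1) via y @ 1.4701
    (1,0) via y @ 2.5054  # hit
  → r_5 = 2.5054

ranges = [4.7416, 1.3200, 0.6833, 0.7621, 2.5054]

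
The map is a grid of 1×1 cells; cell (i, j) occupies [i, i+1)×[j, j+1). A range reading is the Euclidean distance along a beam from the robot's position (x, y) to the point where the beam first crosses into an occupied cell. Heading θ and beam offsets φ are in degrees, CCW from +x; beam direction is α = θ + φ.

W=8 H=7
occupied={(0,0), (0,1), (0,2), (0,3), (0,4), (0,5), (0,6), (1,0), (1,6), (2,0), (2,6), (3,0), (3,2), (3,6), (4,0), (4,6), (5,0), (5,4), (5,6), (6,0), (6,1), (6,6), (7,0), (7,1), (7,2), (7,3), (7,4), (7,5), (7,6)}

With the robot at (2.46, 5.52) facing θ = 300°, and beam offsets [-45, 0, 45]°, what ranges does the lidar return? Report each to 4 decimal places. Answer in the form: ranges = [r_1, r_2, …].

ranges = [4.6794, 2.9098, 2.6296]

beam 1: φ=-45°, α=255°
  d=(-0.2588,-0.9659)  start (2,5)  tX=1.7773 tY=0.5383  stride 1/|dx|=3.8637 1/|dy|=1.0353
    cross y-line → (2,4), t=0.5383
    cross y-line → (2,3), t=1.5736
    cross x-line → (1,3), t=1.7773
    cross y-line → (1,2), t=2.6089
    cross y-line → (1,1), t=3.6442
    cross y-line → (1,0), t=4.6794 (wall)
  → r_1 = 4.6794
beam 2: φ=0°, α=300°
  d=(0.5000,-0.8660)  start (2,5)  tX=1.0800 tY=0.6004  stride 1/|dx|=2.0000 1/|dy|=1.1547
    cross y-line → (2,4), t=0.6004
    cross x-line → (3,4), t=1.0800
    cross y-line → (3,3), t=1.7551
    cross y-line → (3,2), t=2.9098 (wall)
  → r_2 = 2.9098
beam 3: φ=45°, α=345°
  d=(0.9659,-0.2588)  start (2,5)  tX=0.5590 tY=2.0091  stride 1/|dx|=1.0353 1/|dy|=3.8637
    cross x-line → (3,5), t=0.5590
    cross x-line → (4,5), t=1.5943
    cross y-line → (4,4), t=2.0091
    cross x-line → (5,4), t=2.6296 (wall)
  → r_3 = 2.6296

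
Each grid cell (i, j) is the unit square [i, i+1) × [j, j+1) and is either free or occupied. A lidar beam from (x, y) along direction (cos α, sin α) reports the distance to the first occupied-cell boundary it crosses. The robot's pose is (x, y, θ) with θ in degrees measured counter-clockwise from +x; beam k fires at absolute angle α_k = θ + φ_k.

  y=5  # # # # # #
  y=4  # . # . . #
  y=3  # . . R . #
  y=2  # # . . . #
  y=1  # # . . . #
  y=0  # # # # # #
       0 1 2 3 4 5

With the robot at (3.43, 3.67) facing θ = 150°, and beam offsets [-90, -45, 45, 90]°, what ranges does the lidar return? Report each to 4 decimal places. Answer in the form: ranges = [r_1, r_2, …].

beam 1: φ=-90°, α=60°
  cosα=0.5000 sinα=0.8660 | (3,3) | tMaxX 1.1400 tMaxY 0.3811 | tΔX 2.0000 tΔY 1.1547
    t=0.3811 [y] (3,4)
    t=1.1400 [x] (4,4)
    t=1.5358 [y] (4,5) — stop
  → r_1 = 1.5358
beam 2: φ=-45°, α=105°
  cosα=-0.2588 sinα=0.9659 | (3,3) | tMaxX 1.6614 tMaxY 0.3416 | tΔX 3.8637 tΔY 1.0353
    t=0.3416 [y] (3,4)
    t=1.3769 [y] (3,5) — stop
  → r_2 = 1.3769
beam 3: φ=45°, α=195°
  cosα=-0.9659 sinα=-0.2588 | (3,3) | tMaxX 0.4452 tMaxY 2.5887 | tΔX 1.0353 tΔY 3.8637
    t=0.4452 [x] (2,3)
    t=1.4804 [x] (1,3)
    t=2.5157 [x] (0,3) — stop
  → r_3 = 2.5157
beam 4: φ=90°, α=240°
  cosα=-0.5000 sinα=-0.8660 | (3,3) | tMaxX 0.8600 tMaxY 0.7736 | tΔX 2.0000 tΔY 1.1547
    t=0.7736 [y] (3,2)
    t=0.8600 [x] (2,2)
    t=1.9283 [y] (2,1)
    t=2.8600 [x] (1,1) — stop
  → r_4 = 2.8600

ranges = [1.5358, 1.3769, 2.5157, 2.8600]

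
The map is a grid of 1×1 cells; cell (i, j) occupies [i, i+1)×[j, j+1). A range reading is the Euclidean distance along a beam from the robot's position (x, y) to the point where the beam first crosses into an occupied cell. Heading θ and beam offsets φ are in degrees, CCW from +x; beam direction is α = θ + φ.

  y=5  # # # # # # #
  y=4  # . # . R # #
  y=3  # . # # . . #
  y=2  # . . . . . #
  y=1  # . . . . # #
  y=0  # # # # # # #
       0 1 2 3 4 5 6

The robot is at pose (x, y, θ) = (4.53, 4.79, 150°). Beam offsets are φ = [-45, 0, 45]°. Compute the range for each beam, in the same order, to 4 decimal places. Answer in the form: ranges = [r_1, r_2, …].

ranges = [0.2174, 0.4200, 1.5840]

beam 1: φ=-45°, α=105°
  direction (-0.2588, 0.9659); cell (4,4); t to first gridline: x 2.0478, y 0.2174 (then +3.8637 / +1.0353)
    (4,5) via y @ 0.2174  # hit
  → r_1 = 0.2174
beam 2: φ=0°, α=150°
  direction (-0.8660, 0.5000); cell (4,4); t to first gridline: x 0.6120, y 0.4200 (then +1.1547 / +2.0000)
    (4,5) via y @ 0.4200  # hit
  → r_2 = 0.4200
beam 3: φ=45°, α=195°
  direction (-0.9659, -0.2588); cell (4,4); t to first gridline: x 0.5487, y 3.0523 (then +1.0353 / +3.8637)
    (3,4) via x @ 0.5487
    (2,4) via x @ 1.5840  # hit
  → r_3 = 1.5840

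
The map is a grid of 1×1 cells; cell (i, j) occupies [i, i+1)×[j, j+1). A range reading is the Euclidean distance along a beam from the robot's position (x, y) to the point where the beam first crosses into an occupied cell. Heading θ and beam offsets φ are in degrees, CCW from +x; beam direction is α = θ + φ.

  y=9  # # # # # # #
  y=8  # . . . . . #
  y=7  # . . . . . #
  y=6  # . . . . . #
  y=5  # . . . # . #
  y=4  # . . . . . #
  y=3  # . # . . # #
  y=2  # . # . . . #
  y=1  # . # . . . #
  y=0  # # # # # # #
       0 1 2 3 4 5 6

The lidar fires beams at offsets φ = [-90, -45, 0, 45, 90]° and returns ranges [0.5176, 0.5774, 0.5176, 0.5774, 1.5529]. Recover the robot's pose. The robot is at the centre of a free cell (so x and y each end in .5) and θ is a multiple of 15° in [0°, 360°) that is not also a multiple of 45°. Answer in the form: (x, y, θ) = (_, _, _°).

Enumerate (i+0.5, j+0.5, θ) over the 35 free cells and 16 admissible headings. For each, cast all 5 beams and compare to the given ranges.
  (1.5, 8.5, 240°): beam 1 = 0.5774 ≠ 0.5176 ✗
  (4.5, 4.5, 240°): beam 1 = 4.0415 ≠ 0.5176 ✗
  (1.5, 7.5, 105°): beam 1 = 4.6587 ≠ 0.5176 ✗
  (5.5, 7.5, 60°): beam 1 = 0.5774 ≠ 0.5176 ✗
  (2.5, 6.5, 210°): beam 1 = 2.8868 ≠ 0.5176 ✗
  …
  (5.5, 1.5, 345°): r_1=0.5176, r_2=0.5774, r_3=0.5176, r_4=0.5774, r_5=1.5529 — all match ✓
Only this pose fits every beam.

(x, y, θ) = (5.5, 1.5, 345°)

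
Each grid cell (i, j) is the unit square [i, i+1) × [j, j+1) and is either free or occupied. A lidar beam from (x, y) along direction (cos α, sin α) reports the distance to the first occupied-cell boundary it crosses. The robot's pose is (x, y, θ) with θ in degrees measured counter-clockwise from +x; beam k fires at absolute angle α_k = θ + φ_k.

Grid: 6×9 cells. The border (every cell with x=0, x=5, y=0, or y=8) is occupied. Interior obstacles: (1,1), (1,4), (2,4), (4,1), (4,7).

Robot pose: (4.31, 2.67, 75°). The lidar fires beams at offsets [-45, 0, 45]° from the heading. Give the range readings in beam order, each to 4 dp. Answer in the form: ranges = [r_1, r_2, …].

beam 1: φ=-45°, α=30°
  cosα=0.8660 sinα=0.5000 | (4,2) | tMaxX 0.7967 tMaxY 0.6600 | tΔX 1.1547 tΔY 2.0000
    t=0.6600 [y] (4,3)
    t=0.7967 [x] (5,3) — stop
  → r_1 = 0.7967
beam 2: φ=0°, α=75°
  cosα=0.2588 sinα=0.9659 | (4,2) | tMaxX 2.6660 tMaxY 0.3416 | tΔX 3.8637 tΔY 1.0353
    t=0.3416 [y] (4,3)
    t=1.3769 [y] (4,4)
    t=2.4122 [y] (4,5)
    t=2.6660 [x] (5,5) — stop
  → r_2 = 2.6660
beam 3: φ=45°, α=120°
  cosα=-0.5000 sinα=0.8660 | (4,2) | tMaxX 0.6200 tMaxY 0.3811 | tΔX 2.0000 tΔY 1.1547
    t=0.3811 [y] (4,3)
    t=0.6200 [x] (3,3)
    t=1.5358 [y] (3,4)
    t=2.6200 [x] (2,4) — stop
  → r_3 = 2.6200

ranges = [0.7967, 2.6660, 2.6200]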